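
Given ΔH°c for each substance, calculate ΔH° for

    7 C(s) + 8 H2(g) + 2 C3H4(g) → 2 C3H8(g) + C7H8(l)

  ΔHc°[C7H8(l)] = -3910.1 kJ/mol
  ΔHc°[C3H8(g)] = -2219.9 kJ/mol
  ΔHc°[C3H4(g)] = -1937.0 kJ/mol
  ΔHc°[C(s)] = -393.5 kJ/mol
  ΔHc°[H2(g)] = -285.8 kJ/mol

With combustion enthalpies, reactants minus products:
= [7·(-393.5) + 8·(-285.8) + 2·(-1937.0)] − [2·(-2219.9) + 1·(-3910.1)]
= -565.0 kJ/mol

ΔH° = -565.0 kJ/mol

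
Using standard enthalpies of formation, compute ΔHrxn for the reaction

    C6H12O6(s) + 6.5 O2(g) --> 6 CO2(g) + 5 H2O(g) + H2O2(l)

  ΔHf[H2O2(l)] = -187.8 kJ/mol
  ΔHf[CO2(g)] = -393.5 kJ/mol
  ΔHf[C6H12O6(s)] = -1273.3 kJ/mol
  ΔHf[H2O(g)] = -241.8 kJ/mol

ΔHrxn = -2484.5 kJ/mol

ΔH°rxn = Σ nΔHf°(products) − Σ nΔHf°(reactants).
Products: 6·(-393.5) + 5·(-241.8) + 1·(-187.8) = -3757.8
Reactants: 1·(-1273.3) + 13/2·(+0.0) = -1273.3
ΔHrxn = (-3757.8) − (-1273.3) = -2484.5 kJ/mol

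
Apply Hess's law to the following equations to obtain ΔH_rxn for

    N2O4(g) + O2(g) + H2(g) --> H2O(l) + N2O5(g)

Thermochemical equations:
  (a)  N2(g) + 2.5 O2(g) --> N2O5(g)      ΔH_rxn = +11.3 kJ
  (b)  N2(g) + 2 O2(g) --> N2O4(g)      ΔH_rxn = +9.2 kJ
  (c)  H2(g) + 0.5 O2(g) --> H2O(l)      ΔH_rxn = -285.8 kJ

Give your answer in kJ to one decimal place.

(a) as written (N2O5(g) already on the product side): +11.3 kJ
(b) reversed (reverse to put N2O4(g) on the reactant side): -9.2 kJ
(c) as written (H2O(l) already on the product side): -285.8 kJ
ΔH_rxn = (+11.3) + (-9.2) + (-285.8) = -283.7 kJ

ΔH_rxn = -283.7 kJ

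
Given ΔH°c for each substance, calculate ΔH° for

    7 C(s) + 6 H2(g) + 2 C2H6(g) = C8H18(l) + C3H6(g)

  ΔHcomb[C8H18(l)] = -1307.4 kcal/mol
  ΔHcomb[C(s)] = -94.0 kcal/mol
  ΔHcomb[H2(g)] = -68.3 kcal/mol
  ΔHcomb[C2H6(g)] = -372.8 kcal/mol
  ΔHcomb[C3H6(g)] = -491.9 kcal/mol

ΔH° = -14.1 kcal/mol

With combustion enthalpies, reactants minus products:
= [7·(-94.0) + 6·(-68.3) + 2·(-372.8)] − [1·(-1307.4) + 1·(-491.9)]
= -14.1 kcal/mol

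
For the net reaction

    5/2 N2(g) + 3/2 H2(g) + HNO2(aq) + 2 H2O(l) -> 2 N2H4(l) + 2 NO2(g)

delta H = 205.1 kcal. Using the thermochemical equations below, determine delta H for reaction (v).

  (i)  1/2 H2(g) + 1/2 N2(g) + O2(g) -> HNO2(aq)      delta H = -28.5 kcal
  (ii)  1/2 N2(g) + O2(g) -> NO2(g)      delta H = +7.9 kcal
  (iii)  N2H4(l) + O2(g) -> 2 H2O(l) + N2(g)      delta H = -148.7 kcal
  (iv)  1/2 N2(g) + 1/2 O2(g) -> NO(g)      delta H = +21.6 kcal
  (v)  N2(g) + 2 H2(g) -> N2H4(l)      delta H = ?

delta H = 12.1 kcal

(i) reversed: +28.5 kcal
(ii) × 2: (2)·(+7.9) = +15.8 kcal
(iii) reversed: +148.7 kcal
(iv): not needed.
(v) as written: contributes x
+205.1 = (+28.5) + (+15.8) + (+148.7) + x
x = (+205.1 − (+193.0)) / (1) = 12.1 kcal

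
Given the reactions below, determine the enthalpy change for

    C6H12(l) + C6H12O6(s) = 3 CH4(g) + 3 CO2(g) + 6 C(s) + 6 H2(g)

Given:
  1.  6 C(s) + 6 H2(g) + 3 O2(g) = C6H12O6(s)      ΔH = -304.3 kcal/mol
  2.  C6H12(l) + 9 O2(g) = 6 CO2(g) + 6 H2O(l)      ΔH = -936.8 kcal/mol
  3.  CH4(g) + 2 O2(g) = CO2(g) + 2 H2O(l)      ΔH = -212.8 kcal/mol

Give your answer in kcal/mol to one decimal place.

ΔH = 5.9 kcal/mol

eq. 1 reversed: +304.3 kcal/mol
eq. 2 as written: -936.8 kcal/mol
eq. 3 reversed and × 3: (-3)·(-212.8) = +638.4 kcal/mol
ΔH = (+304.3) + (-936.8) + (+638.4) = 5.9 kcal/mol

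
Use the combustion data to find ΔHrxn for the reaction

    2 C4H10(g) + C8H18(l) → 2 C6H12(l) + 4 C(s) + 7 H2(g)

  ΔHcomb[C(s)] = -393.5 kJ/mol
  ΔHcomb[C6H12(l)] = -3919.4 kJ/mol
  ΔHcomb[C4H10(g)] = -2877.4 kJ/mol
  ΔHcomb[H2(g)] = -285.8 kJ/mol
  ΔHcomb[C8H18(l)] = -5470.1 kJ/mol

ΔHrxn = 188.5 kJ/mol

Using ΔH = Σ nΔHc°(reactants) − Σ nΔHc°(products):
= [2·(-2877.4) + 1·(-5470.1)] − [2·(-3919.4) + 4·(-393.5) + 7·(-285.8)]
= 188.5 kJ/mol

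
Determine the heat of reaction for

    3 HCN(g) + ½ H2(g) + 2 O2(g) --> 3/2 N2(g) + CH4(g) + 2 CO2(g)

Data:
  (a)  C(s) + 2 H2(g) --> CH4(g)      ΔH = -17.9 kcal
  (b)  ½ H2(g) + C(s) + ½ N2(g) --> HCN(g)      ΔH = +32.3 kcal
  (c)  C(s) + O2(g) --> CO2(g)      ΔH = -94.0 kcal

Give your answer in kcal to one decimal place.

ΔH = -302.8 kcal

(a) as written: -17.9 kcal
(b) reversed and × 3: (-3)·(+32.3) = -96.9 kcal
(c) × 2: (2)·(-94.0) = -188.0 kcal
ΔH = (-17.9) + (-96.9) + (-188.0) = -302.8 kcal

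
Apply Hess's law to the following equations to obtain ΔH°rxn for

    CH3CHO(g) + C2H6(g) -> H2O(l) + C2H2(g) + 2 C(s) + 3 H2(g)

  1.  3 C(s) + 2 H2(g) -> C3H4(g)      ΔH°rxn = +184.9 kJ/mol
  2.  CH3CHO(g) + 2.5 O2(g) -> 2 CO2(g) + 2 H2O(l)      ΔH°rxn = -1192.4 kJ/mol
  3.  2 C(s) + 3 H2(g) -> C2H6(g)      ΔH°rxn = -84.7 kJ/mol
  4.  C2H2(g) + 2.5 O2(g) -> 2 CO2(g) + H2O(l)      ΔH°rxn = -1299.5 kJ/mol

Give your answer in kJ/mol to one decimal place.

eq. 1: not needed (C3H4(g) appears nowhere else).
eq. 2 as written (CH3CHO(g) already on the reactant side): -1192.4 kJ/mol
eq. 3 reversed (reverse to put C2H6(g) on the reactant side): +84.7 kJ/mol
eq. 4 reversed (reverse to put C2H2(g) on the product side): +1299.5 kJ/mol
ΔH°rxn = (-1192.4) + (+84.7) + (+1299.5) = 191.8 kJ/mol

ΔH°rxn = 191.8 kJ/mol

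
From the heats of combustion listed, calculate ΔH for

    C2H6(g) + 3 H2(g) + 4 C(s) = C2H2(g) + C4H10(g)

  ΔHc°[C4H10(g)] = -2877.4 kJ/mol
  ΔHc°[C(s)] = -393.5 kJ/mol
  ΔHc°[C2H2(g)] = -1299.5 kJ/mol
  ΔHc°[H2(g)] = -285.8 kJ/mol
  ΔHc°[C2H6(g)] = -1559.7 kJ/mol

Using ΔH = Σ nΔHc°(reactants) − Σ nΔHc°(products):
= [1·(-1559.7) + 3·(-285.8) + 4·(-393.5)] − [1·(-1299.5) + 1·(-2877.4)]
= 185.8 kJ/mol

ΔH = 185.8 kJ/mol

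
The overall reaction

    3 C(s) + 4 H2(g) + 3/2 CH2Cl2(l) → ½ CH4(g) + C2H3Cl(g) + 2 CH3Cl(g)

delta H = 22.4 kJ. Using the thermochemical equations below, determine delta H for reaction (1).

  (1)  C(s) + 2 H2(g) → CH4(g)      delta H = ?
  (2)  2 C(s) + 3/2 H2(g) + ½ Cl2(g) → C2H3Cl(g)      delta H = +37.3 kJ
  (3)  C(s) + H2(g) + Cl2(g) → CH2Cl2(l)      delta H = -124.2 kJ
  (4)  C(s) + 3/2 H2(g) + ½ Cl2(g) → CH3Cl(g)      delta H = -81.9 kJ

(1) × 1/2 (×1/2 to match 1/2 CH4(g) in the target): contributes 1/2·x
(2) as written (C2H3Cl(g) already on the product side): +37.3 kJ
(3) reversed and × 3/2 (CH2Cl2(l) must end up as a reactant; scale by 3/2 for the 3/2 CH2Cl2(l)): (-3/2)·(-124.2) = +186.3 kJ
(4) × 2 (×2 to match 2 CH3Cl(g) in the target): (2)·(-81.9) = -163.8 kJ
+22.4 = (+37.3) + (+186.3) + (-163.8) + 1/2·x
x = (+22.4 − (+59.8)) / (1/2) = -74.8 kJ

delta H = -74.8 kJ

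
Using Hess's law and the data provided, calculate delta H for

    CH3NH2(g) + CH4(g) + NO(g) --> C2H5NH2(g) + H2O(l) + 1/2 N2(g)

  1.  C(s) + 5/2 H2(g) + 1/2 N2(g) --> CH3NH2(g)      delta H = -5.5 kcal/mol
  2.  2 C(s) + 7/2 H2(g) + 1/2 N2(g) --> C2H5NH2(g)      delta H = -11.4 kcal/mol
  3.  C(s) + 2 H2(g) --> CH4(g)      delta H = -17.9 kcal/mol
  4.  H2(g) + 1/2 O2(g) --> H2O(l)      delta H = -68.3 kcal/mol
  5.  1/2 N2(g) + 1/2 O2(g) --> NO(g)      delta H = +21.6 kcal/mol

eq. 1 reversed (reverse to put CH3NH2(g) on the reactant side): +5.5 kcal/mol
eq. 2 as written (C2H5NH2(g) already on the product side): -11.4 kcal/mol
eq. 3 reversed (reverse to put CH4(g) on the reactant side): +17.9 kcal/mol
eq. 4 as written (H2O(l) already on the product side): -68.3 kcal/mol
eq. 5 reversed (reverse to put NO(g) on the reactant side): -21.6 kcal/mol
Combining the equations, delta H = (-1)·(-5.5) + (1)·(-11.4) + (-1)·(-17.9) + (1)·(-68.3) + (-1)·(+21.6) = -77.9 kcal/mol

delta H = -77.9 kcal/mol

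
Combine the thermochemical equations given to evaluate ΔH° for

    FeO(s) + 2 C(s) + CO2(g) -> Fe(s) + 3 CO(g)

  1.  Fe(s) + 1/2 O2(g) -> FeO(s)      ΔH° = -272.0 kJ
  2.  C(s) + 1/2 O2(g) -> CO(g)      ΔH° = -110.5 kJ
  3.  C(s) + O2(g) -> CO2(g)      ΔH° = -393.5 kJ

eq. 1 reversed (FeO(s) must end up as a reactant): +272.0 kJ
eq. 2 × 3 (×3 to match 3 CO(g) in the target): (3)·(-110.5) = -331.5 kJ
eq. 3 reversed (reverse to put CO2(g) on the reactant side): +393.5 kJ
By Hess's law, ΔH° = (+272.0) + (-331.5) + (+393.5) = 334.0 kJ

ΔH° = 334.0 kJ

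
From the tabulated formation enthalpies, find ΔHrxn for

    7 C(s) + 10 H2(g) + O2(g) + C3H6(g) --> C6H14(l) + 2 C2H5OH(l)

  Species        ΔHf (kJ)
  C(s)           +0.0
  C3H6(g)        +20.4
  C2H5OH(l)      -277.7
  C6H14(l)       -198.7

ΔHrxn = -774.5 kJ

Products: 1·(-198.7) + 2·(-277.7) = -754.1
Reactants: 7·(+0.0) + 10·(+0.0) + 1·(+0.0) + 1·(+20.4) = +20.4
ΔHrxn = (-754.1) − (+20.4) = -774.5 kJ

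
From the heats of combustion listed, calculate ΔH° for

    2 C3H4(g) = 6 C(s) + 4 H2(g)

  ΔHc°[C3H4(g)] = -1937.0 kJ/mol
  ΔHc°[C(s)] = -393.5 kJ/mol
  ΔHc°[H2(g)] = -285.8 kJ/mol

With combustion enthalpies, reactants minus products:
= [2·(-1937.0)] − [6·(-393.5) + 4·(-285.8)]
= -369.8 kJ/mol

ΔH° = -369.8 kJ/mol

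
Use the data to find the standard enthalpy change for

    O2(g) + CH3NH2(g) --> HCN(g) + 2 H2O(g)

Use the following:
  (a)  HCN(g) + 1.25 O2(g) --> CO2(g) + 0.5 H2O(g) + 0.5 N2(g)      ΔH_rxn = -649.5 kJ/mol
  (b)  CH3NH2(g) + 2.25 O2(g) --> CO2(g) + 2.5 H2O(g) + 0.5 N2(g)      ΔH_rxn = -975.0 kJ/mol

(a) reversed: +649.5 kJ/mol
(b) as written: -975.0 kJ/mol
Summing the manipulated equations, ΔH_rxn = (+649.5) + (-975.0) = -325.5 kJ/mol

ΔH_rxn = -325.5 kJ/mol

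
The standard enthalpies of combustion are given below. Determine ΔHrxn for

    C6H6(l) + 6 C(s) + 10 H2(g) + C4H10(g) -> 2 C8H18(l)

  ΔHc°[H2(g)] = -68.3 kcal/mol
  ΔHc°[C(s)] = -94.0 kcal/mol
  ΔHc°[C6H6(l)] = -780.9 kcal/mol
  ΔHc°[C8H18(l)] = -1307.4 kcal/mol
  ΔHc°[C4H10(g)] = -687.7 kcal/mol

Using ΔH = Σ nΔHc°(reactants) − Σ nΔHc°(products):
= [1·(-780.9) + 6·(-94.0) + 10·(-68.3) + 1·(-687.7)] − [2·(-1307.4)]
= -100.8 kcal/mol

ΔHrxn = -100.8 kcal/mol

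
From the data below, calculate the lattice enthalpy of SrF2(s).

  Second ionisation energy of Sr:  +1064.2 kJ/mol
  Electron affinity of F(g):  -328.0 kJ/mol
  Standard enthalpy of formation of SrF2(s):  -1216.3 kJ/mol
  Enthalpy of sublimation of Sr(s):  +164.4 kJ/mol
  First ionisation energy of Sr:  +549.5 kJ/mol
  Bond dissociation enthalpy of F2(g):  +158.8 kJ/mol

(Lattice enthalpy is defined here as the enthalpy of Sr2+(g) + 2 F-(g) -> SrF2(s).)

ΔHf° = 1·ΔHsub + 1·(ΣIE) + 1·D(F2) + 2·EA + U
-1216.3 = 1·(+164.4) + 1·(+1613.7) + 1·(+158.8) + 2·(-328.0) + U
U = -1216.3 − (+1280.9) = -2497.2 kJ/mol

U = -2497.2 kJ/mol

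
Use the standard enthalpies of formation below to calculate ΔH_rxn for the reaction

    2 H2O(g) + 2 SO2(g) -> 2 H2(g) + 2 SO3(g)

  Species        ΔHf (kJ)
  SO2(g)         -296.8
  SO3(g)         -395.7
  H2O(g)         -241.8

Products: 2·(+0.0) + 2·(-395.7) = -791.4
Reactants: 2·(-241.8) + 2·(-296.8) = -1077.2
ΔH_rxn = (-791.4) − (-1077.2) = 285.8 kJ

ΔH_rxn = 285.8 kJ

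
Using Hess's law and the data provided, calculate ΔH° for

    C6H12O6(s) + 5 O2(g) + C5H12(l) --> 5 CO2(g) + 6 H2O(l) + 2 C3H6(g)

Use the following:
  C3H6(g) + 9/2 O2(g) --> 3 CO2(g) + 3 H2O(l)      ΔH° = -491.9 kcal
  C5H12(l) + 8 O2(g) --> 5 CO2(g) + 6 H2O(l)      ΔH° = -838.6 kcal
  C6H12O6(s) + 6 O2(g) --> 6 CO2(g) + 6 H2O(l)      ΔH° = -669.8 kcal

equation 1 reversed and × 2: (-2)·(-491.9) = +983.8 kcal
equation 2 as written: -838.6 kcal
equation 3 as written: -669.8 kcal
Since enthalpy is a state function, ΔH° = (+983.8) + (-838.6) + (-669.8) = -524.6 kcal

ΔH° = -524.6 kcal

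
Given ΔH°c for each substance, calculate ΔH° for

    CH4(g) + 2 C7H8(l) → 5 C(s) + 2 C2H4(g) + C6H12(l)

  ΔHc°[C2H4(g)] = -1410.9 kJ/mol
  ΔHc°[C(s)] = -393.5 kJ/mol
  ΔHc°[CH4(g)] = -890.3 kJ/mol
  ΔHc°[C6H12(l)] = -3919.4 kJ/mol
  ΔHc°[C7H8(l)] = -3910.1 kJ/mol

ΔH° = -1.8 kJ/mol

With combustion enthalpies, reactants minus products:
= [1·(-890.3) + 2·(-3910.1)] − [5·(-393.5) + 2·(-1410.9) + 1·(-3919.4)]
= -1.8 kJ/mol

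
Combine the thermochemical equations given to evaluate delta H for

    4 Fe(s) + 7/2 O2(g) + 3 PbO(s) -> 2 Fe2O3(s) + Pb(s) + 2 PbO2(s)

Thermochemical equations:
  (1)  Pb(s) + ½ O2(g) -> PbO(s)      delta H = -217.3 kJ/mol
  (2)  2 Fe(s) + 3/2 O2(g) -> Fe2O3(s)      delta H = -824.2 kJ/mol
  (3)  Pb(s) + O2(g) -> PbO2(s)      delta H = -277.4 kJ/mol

delta H = -1551.3 kJ/mol

(1) reversed and × 3: (-3)·(-217.3) = +651.9 kJ/mol
(2) × 2: (2)·(-824.2) = -1648.4 kJ/mol
(3) × 2: (2)·(-277.4) = -554.8 kJ/mol
Combining the equations, delta H = (-3)·(-217.3) + (2)·(-824.2) + (2)·(-277.4) = -1551.3 kJ/mol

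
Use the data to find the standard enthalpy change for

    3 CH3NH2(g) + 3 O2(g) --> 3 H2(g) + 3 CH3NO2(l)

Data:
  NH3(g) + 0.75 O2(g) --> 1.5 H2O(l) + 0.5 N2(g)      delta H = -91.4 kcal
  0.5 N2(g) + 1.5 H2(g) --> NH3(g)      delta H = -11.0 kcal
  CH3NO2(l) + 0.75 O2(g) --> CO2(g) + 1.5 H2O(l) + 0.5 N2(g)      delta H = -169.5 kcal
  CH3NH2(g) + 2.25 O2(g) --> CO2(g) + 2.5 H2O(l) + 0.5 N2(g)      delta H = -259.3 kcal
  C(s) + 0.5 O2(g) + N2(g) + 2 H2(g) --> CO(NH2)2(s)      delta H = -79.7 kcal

equation 1 reversed and × 2: (-2)·(-91.4) = +182.8 kcal
equation 2 reversed and × 2: (-2)·(-11.0) = +22.0 kcal
equation 3 reversed and × 3: (-3)·(-169.5) = +508.5 kcal
equation 4 × 3: (3)·(-259.3) = -777.9 kcal
equation 5: not needed.
delta H = (+182.8) + (+22.0) + (+508.5) + (-777.9) = -64.6 kcal

delta H = -64.6 kcal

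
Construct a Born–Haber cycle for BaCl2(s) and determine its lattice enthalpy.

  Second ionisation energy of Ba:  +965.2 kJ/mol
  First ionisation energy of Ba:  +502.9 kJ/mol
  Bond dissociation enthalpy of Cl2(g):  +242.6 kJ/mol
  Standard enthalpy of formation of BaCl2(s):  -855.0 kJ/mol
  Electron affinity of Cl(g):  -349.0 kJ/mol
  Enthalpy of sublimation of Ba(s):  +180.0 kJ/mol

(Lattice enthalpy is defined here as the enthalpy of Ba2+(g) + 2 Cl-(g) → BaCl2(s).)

ΔHf° = 1·ΔHsub + 1·(ΣIE) + 1·D(Cl2) + 2·EA + U
-855.0 = 1·(+180.0) + 1·(+1468.1) + 1·(+242.6) + 2·(-349.0) + U
U = -855.0 − (+1192.7) = -2047.7 kJ/mol

U = -2047.7 kJ/mol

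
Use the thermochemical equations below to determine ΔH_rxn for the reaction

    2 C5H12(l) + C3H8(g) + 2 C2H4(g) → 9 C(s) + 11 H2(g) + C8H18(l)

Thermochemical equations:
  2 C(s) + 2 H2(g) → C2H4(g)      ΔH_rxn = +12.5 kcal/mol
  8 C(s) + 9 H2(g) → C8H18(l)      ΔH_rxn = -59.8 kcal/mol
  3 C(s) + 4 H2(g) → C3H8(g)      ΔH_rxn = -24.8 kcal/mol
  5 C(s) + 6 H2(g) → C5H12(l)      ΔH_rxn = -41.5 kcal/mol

ΔH_rxn = 23.0 kcal/mol

equation 1 reversed and × 2: (-2)·(+12.5) = -25.0 kcal/mol
equation 2 as written: -59.8 kcal/mol
equation 3 reversed: +24.8 kcal/mol
equation 4 reversed and × 2: (-2)·(-41.5) = +83.0 kcal/mol
ΔH_rxn = (-2)·(+12.5) + (1)·(-59.8) + (-1)·(-24.8) + (-2)·(-41.5) = 23.0 kcal/mol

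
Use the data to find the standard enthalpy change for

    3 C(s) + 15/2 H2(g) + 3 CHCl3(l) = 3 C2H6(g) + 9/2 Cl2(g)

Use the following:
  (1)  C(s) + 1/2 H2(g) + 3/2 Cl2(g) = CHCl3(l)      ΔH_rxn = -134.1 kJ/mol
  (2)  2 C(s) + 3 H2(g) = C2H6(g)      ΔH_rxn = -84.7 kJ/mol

(1) reversed and × 3 (CHCl3(l) must end up as a reactant; scale by 3 for the 3 CHCl3(l)): (-3)·(-134.1) = +402.3 kJ/mol
(2) × 3 (×3 to match 3 C2H6(g) in the target): (3)·(-84.7) = -254.1 kJ/mol
ΔH_rxn = (+402.3) + (-254.1) = 148.2 kJ/mol

ΔH_rxn = 148.2 kJ/mol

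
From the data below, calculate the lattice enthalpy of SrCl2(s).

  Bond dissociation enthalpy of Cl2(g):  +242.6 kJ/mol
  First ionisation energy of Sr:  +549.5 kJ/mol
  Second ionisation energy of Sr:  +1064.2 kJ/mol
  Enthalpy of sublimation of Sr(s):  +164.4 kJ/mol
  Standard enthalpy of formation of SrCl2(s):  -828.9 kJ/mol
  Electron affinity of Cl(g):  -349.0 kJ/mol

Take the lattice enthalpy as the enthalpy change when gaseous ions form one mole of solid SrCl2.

U = -2151.6 kJ/mol

ΔHf° = 1·ΔHsub + 1·(ΣIE) + 1·D(Cl2) + 2·EA + U
-828.9 = 1·(+164.4) + 1·(+1613.7) + 1·(+242.6) + 2·(-349.0) + U
U = -828.9 − (+1322.7) = -2151.6 kJ/mol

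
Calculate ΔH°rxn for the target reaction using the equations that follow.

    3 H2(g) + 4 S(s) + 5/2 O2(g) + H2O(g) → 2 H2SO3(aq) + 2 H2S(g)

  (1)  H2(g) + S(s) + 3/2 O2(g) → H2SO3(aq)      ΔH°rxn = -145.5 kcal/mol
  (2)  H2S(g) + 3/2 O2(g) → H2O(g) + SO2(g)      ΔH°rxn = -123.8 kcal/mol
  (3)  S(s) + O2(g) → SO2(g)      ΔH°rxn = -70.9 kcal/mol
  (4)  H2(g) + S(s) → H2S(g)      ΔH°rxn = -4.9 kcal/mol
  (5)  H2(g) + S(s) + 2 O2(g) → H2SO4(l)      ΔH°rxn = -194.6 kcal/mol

(1) × 2 (×2 to match 2 H2SO3(aq) in the target): (2)·(-145.5) = -291.0 kcal/mol
(2) reversed (H2O(g) must end up as a reactant): +123.8 kcal/mol
(3) as written: -70.9 kcal/mol
(4) as written: -4.9 kcal/mol
(5): not needed (H2SO4(l) appears nowhere else).
ΔH°rxn = (-291.0) + (+123.8) + (-70.9) + (-4.9) = -243.0 kcal/mol

ΔH°rxn = -243.0 kcal/mol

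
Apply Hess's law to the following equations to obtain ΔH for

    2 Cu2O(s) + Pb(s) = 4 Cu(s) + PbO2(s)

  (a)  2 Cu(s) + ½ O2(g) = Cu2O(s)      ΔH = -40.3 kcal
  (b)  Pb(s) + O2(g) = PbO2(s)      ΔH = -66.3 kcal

(a) reversed and × 2: (-2)·(-40.3) = +80.6 kcal
(b) as written: -66.3 kcal
Summing the manipulated equations, ΔH = (+80.6) + (-66.3) = 14.3 kcal

ΔH = 14.3 kcal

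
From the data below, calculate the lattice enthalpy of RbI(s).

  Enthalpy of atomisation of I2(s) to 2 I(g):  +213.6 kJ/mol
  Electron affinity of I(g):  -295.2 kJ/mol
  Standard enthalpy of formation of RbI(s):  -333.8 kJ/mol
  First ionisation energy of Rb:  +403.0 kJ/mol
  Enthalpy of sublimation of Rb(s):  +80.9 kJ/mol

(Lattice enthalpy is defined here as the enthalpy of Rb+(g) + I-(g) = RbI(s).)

U = -629.3 kJ/mol

ΔHf° = 1·ΔHsub + 1·(ΣIE) + 1/2·D(I2) + 1·EA + U
-333.8 = 1·(+80.9) + 1·(+403.0) + 1/2·(+213.6) + 1·(-295.2) + U
U = -333.8 − (+295.5) = -629.3 kJ/mol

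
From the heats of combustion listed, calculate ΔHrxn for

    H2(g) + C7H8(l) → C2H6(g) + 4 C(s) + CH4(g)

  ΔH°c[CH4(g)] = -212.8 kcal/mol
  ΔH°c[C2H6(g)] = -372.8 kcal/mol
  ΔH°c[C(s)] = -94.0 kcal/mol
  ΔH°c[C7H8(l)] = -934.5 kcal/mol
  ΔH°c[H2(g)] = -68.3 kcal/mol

ΔHrxn = -41.2 kcal/mol

With combustion enthalpies, reactants minus products:
= [1·(-68.3) + 1·(-934.5)] − [1·(-372.8) + 4·(-94.0) + 1·(-212.8)]
= -41.2 kcal/mol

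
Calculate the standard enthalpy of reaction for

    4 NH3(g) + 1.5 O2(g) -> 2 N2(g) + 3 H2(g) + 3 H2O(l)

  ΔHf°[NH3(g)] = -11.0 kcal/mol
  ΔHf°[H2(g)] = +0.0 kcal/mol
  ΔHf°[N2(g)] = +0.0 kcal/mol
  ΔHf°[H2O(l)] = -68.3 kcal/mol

Products: 2·(+0.0) + 3·(+0.0) + 3·(-68.3) = -204.9
Reactants: 4·(-11.0) + 3/2·(+0.0) = -44.0
ΔH° = (-204.9) − (-44.0) = -160.9 kcal/mol

ΔH° = -160.9 kcal/mol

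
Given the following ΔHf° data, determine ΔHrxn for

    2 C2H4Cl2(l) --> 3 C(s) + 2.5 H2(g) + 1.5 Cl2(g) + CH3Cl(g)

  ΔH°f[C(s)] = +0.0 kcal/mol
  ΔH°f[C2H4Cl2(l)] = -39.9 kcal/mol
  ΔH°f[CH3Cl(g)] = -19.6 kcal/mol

ΔHrxn = 60.2 kcal/mol

ΔH°rxn = Σ nΔHf°(products) − Σ nΔHf°(reactants).
Products: 3·(+0.0) + 5/2·(+0.0) + 3/2·(+0.0) + 1·(-19.6) = -19.6
Reactants: 2·(-39.9) = -79.8
ΔHrxn = (-19.6) − (-79.8) = 60.2 kcal/mol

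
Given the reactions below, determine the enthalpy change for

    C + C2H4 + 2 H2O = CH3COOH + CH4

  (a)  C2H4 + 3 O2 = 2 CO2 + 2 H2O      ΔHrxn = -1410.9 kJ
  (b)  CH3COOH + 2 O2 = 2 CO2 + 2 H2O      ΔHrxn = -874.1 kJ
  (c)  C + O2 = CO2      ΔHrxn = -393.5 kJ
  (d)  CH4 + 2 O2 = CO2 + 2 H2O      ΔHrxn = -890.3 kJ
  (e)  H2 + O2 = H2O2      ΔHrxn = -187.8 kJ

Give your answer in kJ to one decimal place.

(a) as written (C2H4 already on the reactant side): -1410.9 kJ
(b) reversed (CH3COOH must end up as a product): +874.1 kJ
(c) as written (C already on the reactant side): -393.5 kJ
(d) reversed (reverse to put CH4 on the product side): +890.3 kJ
(e): not needed (H2 appears nowhere else).
By Hess's law, ΔHrxn = (1)·(-1410.9) + (-1)·(-874.1) + (1)·(-393.5) + (-1)·(-890.3) = -40.0 kJ

ΔHrxn = -40.0 kJ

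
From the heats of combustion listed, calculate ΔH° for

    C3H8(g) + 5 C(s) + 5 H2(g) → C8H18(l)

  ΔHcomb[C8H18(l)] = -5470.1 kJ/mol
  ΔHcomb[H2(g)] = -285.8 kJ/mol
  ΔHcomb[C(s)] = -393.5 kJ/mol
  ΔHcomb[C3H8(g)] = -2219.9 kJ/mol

ΔH° = -146.3 kJ/mol

With combustion enthalpies, reactants minus products:
= [1·(-2219.9) + 5·(-393.5) + 5·(-285.8)] − [1·(-5470.1)]
= -146.3 kJ/mol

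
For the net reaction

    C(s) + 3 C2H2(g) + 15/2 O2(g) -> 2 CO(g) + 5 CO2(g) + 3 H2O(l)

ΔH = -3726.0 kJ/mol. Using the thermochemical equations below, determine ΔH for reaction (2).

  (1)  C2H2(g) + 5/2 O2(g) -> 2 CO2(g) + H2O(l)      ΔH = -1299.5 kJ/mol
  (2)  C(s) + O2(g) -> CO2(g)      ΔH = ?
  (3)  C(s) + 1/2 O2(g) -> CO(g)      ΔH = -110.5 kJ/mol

ΔH = -393.5 kJ/mol

(1) × 3 (×3 to match 3 C2H2(g) in the target): (3)·(-1299.5) = -3898.5 kJ/mol
(2) reversed: contributes −x
(3) × 2 (scale by 2 for the 2 CO(g)): (2)·(-110.5) = -221.0 kJ/mol
-3726.0 = (-3898.5) + (-221.0) − x
x = (-3726.0 − (-4119.5)) / (-1) = -393.5 kJ/mol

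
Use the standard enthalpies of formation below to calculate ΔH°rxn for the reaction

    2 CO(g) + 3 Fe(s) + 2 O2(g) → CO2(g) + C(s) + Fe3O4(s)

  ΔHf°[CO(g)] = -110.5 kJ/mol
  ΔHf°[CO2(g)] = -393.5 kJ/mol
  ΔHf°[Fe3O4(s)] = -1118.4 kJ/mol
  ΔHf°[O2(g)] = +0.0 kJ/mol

Products: 1·(-393.5) + 1·(+0.0) + 1·(-1118.4) = -1511.9
Reactants: 2·(-110.5) + 3·(+0.0) + 2·(+0.0) = -221.0
ΔH°rxn = (-1511.9) − (-221.0) = -1290.9 kJ/mol

ΔH°rxn = -1290.9 kJ/mol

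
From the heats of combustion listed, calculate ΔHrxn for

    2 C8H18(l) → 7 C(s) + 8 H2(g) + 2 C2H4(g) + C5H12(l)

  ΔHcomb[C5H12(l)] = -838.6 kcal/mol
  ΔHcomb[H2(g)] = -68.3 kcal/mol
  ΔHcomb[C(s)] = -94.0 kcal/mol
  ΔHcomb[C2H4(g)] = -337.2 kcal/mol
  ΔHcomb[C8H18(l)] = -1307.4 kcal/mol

ΔHrxn = 102.6 kcal/mol

With combustion enthalpies, reactants minus products:
= [2·(-1307.4)] − [7·(-94.0) + 8·(-68.3) + 2·(-337.2) + 1·(-838.6)]
= 102.6 kcal/mol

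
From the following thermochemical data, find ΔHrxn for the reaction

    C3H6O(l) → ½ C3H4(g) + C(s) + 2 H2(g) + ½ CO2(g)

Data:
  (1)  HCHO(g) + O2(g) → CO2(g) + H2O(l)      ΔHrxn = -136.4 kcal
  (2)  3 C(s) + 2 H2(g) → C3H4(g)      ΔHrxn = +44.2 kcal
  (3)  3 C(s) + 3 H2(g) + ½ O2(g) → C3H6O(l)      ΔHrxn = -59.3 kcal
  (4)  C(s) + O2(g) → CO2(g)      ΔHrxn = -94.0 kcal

ΔHrxn = 34.4 kcal

(1): not needed (H2O(l) appears nowhere else).
(2) × 1/2 (×1/2 to match 1/2 C3H4(g) in the target): (1/2)·(+44.2) = +22.1 kcal
(3) reversed (C3H6O(l) must end up as a reactant): +59.3 kcal
(4) × 1/2: (1/2)·(-94.0) = -47.0 kcal
Summing the manipulated equations, ΔHrxn = (1/2)·(+44.2) + (-1)·(-59.3) + (1/2)·(-94.0) = 34.4 kcal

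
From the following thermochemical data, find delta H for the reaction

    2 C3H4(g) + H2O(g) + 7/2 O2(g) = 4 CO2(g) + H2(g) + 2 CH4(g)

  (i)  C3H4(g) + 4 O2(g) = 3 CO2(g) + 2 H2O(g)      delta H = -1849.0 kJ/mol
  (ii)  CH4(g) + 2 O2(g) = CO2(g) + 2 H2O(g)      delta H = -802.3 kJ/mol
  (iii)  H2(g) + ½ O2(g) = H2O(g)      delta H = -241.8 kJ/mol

(i) × 2 (scale by 2 for the 2 C3H4(g)): (2)·(-1849.0) = -3698.0 kJ/mol
(ii) reversed and × 2 (CH4(g) must end up as a product; scale by 2 for the 2 CH4(g)): (-2)·(-802.3) = +1604.6 kJ/mol
(iii) reversed (reverse to put H2(g) on the product side): +241.8 kJ/mol
Summing the manipulated equations, delta H = (-3698.0) + (+1604.6) + (+241.8) = -1851.6 kJ/mol

delta H = -1851.6 kJ/mol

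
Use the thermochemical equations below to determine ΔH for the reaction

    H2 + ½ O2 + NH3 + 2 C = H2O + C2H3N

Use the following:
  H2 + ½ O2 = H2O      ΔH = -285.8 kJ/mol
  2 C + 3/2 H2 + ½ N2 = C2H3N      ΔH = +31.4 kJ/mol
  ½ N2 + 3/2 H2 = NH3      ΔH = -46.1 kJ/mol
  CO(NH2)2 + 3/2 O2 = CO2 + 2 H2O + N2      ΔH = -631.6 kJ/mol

equation 1 as written: -285.8 kJ/mol
equation 2 as written (C2H3N already on the product side): +31.4 kJ/mol
equation 3 reversed (NH3 must end up as a reactant): +46.1 kJ/mol
equation 4: not needed (CO(NH2)2 appears nowhere else).
By Hess's law, ΔH = (-285.8) + (+31.4) + (+46.1) = -208.3 kJ/mol

ΔH = -208.3 kJ/mol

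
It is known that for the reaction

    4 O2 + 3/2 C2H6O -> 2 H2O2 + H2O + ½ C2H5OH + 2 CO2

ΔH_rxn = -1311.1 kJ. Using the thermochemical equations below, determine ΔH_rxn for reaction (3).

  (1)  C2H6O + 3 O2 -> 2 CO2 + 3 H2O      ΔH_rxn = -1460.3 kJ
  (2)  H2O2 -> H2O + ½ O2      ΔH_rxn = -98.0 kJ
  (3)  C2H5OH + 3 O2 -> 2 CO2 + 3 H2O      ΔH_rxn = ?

(1) × 3/2 (×3/2 to match 3/2 C2H6O in the target): (3/2)·(-1460.3) = -2190.45 kJ
(2) reversed and × 2 (reverse to put H2O2 on the product side; ×2 to match 2 H2O2 in the target): (-2)·(-98.0) = +196.0 kJ
(3) reversed and × 1/2 (reverse to put C2H5OH on the product side; ×1/2 to match 1/2 C2H5OH in the target): contributes −1/2·x
-1311.1 = (-2190.45) + (+196.0) − 1/2·x
x = (-1311.1 − (-1994.45)) / (-1/2) = -1366.7 kJ

ΔH_rxn = -1366.7 kJ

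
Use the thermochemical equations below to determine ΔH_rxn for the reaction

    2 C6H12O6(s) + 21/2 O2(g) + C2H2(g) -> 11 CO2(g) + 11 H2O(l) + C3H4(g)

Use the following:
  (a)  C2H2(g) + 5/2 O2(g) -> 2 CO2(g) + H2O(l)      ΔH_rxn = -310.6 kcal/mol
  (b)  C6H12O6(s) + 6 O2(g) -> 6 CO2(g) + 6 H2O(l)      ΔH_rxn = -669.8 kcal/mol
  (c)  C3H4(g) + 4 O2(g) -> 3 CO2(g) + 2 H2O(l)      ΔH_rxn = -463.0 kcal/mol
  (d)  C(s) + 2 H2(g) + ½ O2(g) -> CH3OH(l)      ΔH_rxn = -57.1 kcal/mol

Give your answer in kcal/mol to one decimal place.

(a) as written (C2H2(g) already on the reactant side): -310.6 kcal/mol
(b) × 2 (scale by 2 for the 2 C6H12O6(s)): (2)·(-669.8) = -1339.6 kcal/mol
(c) reversed (reverse to put C3H4(g) on the product side): +463.0 kcal/mol
(d): not needed (H2(g) appears nowhere else).
ΔH_rxn = (1)·(-310.6) + (2)·(-669.8) + (-1)·(-463.0) = -1187.2 kcal/mol

ΔH_rxn = -1187.2 kcal/mol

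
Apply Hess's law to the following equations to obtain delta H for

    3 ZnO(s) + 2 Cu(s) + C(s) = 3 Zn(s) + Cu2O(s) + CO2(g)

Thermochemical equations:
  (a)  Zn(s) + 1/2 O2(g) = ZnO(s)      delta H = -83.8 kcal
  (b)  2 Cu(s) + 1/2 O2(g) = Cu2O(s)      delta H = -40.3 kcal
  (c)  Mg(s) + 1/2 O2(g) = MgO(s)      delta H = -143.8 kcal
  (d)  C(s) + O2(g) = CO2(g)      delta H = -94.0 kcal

(a) reversed and × 3: (-3)·(-83.8) = +251.4 kcal
(b) as written: -40.3 kcal
(c): not needed.
(d) as written: -94.0 kcal
Since enthalpy is a state function, delta H = (+251.4) + (-40.3) + (-94.0) = 117.1 kcal

delta H = 117.1 kcal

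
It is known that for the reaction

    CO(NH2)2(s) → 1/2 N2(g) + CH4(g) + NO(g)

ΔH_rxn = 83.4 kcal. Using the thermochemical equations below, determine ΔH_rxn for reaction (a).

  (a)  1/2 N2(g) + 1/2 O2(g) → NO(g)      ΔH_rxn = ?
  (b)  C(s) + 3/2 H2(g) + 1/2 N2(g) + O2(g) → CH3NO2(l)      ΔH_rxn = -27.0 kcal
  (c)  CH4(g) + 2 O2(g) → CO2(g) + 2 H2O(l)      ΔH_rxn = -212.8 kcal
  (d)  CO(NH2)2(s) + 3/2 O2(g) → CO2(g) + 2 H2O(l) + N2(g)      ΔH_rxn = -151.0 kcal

ΔH_rxn = 21.6 kcal

(a) as written: contributes x
(b): not needed.
(c) reversed: +212.8 kcal
(d) as written: -151.0 kcal
+83.4 = (+212.8) + (-151.0) + x
x = (+83.4 − (+61.8)) / (1) = 21.6 kcal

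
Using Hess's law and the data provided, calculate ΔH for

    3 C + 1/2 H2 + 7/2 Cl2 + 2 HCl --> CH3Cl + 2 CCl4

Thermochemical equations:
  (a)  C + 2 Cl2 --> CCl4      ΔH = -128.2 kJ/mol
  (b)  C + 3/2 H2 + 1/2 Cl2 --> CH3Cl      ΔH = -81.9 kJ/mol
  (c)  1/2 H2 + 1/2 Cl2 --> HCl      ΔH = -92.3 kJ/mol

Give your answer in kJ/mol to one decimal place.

ΔH = -153.7 kJ/mol

(a) × 2: (2)·(-128.2) = -256.4 kJ/mol
(b) as written: -81.9 kJ/mol
(c) reversed and × 2: (-2)·(-92.3) = +184.6 kJ/mol
Summing the manipulated equations, ΔH = (2)·(-128.2) + (1)·(-81.9) + (-2)·(-92.3) = -153.7 kJ/mol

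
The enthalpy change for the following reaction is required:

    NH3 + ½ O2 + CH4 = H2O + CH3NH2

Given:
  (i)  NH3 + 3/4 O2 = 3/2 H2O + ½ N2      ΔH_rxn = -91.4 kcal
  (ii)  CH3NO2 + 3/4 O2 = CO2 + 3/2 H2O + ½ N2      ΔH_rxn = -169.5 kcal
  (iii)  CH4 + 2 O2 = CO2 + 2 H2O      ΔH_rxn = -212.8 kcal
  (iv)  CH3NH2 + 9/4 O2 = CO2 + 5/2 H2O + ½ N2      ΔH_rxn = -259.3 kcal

(i) as written (NH3 already on the reactant side): -91.4 kcal
(ii): not needed (CH3NO2 appears nowhere else).
(iii) as written (CH4 already on the reactant side): -212.8 kcal
(iv) reversed (CH3NH2 must end up as a product): +259.3 kcal
Since enthalpy is a state function, ΔH_rxn = (1)·(-91.4) + (1)·(-212.8) + (-1)·(-259.3) = -44.9 kcal

ΔH_rxn = -44.9 kcal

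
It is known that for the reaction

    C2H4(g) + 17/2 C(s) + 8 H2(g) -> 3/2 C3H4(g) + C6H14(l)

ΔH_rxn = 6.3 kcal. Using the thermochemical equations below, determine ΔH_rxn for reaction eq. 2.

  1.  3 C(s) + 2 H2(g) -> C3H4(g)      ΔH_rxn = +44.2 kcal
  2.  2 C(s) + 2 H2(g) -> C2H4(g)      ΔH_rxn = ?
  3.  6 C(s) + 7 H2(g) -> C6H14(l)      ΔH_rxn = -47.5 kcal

eq. 1 × 3/2 (×3/2 to match 3/2 C3H4(g) in the target): (3/2)·(+44.2) = +66.3 kcal
eq. 2 reversed (C2H4(g) must end up as a reactant): contributes −x
eq. 3 as written (C6H14(l) already on the product side): -47.5 kcal
+6.3 = (+66.3) + (-47.5) − x
x = (+6.3 − (+18.8)) / (-1) = 12.5 kcal

ΔH_rxn = 12.5 kcal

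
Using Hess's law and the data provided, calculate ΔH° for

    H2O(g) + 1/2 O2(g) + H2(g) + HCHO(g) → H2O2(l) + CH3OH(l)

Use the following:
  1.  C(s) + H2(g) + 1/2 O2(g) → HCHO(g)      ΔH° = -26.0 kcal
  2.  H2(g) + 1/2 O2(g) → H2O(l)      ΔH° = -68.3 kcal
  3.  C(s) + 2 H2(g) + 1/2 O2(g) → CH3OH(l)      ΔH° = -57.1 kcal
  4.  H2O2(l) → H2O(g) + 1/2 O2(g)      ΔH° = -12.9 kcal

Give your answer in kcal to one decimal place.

ΔH° = -18.2 kcal

eq. 1 reversed (HCHO(g) must end up as a reactant): +26.0 kcal
eq. 2: not needed (H2O(l) appears nowhere else).
eq. 3 as written (CH3OH(l) already on the product side): -57.1 kcal
eq. 4 reversed (H2O2(l) must end up as a product): +12.9 kcal
Combining the equations, ΔH° = (-1)·(-26.0) + (1)·(-57.1) + (-1)·(-12.9) = -18.2 kcal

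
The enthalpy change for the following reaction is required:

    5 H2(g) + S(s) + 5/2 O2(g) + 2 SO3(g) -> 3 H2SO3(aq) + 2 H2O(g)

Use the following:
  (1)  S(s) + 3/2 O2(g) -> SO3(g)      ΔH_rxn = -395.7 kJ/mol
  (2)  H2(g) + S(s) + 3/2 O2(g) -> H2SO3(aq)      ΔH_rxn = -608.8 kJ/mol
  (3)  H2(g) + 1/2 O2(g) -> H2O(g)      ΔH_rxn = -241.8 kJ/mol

ΔH_rxn = -1518.6 kJ/mol

(1) reversed and × 2 (SO3(g) must end up as a reactant; ×2 to match 2 SO3(g) in the target): (-2)·(-395.7) = +791.4 kJ/mol
(2) × 3 (scale by 3 for the 3 H2SO3(aq)): (3)·(-608.8) = -1826.4 kJ/mol
(3) × 2 (×2 to match 2 H2O(g) in the target): (2)·(-241.8) = -483.6 kJ/mol
Since enthalpy is a state function, ΔH_rxn = (+791.4) + (-1826.4) + (-483.6) = -1518.6 kJ/mol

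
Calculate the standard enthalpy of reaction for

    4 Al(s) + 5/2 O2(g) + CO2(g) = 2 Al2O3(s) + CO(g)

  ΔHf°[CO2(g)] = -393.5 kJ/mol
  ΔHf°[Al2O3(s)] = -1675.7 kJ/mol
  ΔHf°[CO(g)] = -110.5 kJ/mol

ΔH°rxn = -3068.4 kJ/mol

Products: 2·(-1675.7) + 1·(-110.5) = -3461.9
Reactants: 4·(+0.0) + 5/2·(+0.0) + 1·(-393.5) = -393.5
ΔH°rxn = (-3461.9) − (-393.5) = -3068.4 kJ/mol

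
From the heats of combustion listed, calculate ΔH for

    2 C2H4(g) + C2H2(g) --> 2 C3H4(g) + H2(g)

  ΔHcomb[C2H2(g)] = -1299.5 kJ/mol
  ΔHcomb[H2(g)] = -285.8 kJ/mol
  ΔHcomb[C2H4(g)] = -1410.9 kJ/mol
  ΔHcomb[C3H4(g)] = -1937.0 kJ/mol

Using ΔH = Σ nΔHc°(reactants) − Σ nΔHc°(products):
= [2·(-1410.9) + 1·(-1299.5)] − [2·(-1937.0) + 1·(-285.8)]
= 38.5 kJ/mol

ΔH = 38.5 kJ/mol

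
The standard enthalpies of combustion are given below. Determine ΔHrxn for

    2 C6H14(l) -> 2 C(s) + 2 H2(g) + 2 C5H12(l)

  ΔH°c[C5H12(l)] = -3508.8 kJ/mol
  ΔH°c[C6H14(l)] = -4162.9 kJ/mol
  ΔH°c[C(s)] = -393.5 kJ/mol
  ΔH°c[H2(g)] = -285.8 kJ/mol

Using ΔH = Σ nΔHc°(reactants) − Σ nΔHc°(products):
= [2·(-4162.9)] − [2·(-393.5) + 2·(-285.8) + 2·(-3508.8)]
= 50.4 kJ/mol

ΔHrxn = 50.4 kJ/mol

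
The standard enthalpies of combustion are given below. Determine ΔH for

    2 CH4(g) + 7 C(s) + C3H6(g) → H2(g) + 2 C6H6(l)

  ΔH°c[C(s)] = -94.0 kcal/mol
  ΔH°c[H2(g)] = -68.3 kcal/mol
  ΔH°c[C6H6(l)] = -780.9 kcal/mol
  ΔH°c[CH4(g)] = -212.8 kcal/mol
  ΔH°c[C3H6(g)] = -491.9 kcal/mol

With combustion enthalpies, reactants minus products:
= [2·(-212.8) + 7·(-94.0) + 1·(-491.9)] − [1·(-68.3) + 2·(-780.9)]
= 54.6 kcal/mol

ΔH = 54.6 kcal/mol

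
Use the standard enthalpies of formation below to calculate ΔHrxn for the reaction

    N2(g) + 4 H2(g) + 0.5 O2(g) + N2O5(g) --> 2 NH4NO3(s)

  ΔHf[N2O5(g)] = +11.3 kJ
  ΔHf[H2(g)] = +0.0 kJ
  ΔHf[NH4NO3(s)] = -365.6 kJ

ΔHrxn = -742.5 kJ

ΔH°rxn = Σ nΔHf°(products) − Σ nΔHf°(reactants).
Products: 2·(-365.6) = -731.2
Reactants: 1·(+0.0) + 4·(+0.0) + 1/2·(+0.0) + 1·(+11.3) = +11.3
ΔHrxn = (-731.2) − (+11.3) = -742.5 kJ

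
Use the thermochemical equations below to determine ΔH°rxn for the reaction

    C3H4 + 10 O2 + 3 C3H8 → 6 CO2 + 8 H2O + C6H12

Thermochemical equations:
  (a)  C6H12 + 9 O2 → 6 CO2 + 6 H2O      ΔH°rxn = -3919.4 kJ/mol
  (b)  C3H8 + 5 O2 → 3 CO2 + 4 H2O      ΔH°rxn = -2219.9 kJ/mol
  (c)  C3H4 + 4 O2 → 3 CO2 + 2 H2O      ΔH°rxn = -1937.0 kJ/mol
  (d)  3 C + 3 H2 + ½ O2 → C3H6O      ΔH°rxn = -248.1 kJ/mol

(a) reversed (C6H12 must end up as a product): +3919.4 kJ/mol
(b) × 3 (×3 to match 3 C3H8 in the target): (3)·(-2219.9) = -6659.7 kJ/mol
(c) as written (C3H4 already on the reactant side): -1937.0 kJ/mol
(d): not needed (H2 appears nowhere else).
ΔH°rxn = (-1)·(-3919.4) + (3)·(-2219.9) + (1)·(-1937.0) = -4677.3 kJ/mol

ΔH°rxn = -4677.3 kJ/mol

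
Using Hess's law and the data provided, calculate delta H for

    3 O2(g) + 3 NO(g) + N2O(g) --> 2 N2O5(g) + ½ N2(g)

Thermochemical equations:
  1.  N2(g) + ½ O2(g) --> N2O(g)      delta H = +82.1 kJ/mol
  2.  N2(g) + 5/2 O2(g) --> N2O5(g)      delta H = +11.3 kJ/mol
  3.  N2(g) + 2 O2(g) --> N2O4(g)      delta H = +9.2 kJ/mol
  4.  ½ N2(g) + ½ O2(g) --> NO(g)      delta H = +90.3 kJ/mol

delta H = -330.4 kJ/mol

eq. 1 reversed: -82.1 kJ/mol
eq. 2 × 2: (2)·(+11.3) = +22.6 kJ/mol
eq. 3: not needed.
eq. 4 reversed and × 3: (-3)·(+90.3) = -270.9 kJ/mol
delta H = (-1)·(+82.1) + (2)·(+11.3) + (-3)·(+90.3) = -330.4 kJ/mol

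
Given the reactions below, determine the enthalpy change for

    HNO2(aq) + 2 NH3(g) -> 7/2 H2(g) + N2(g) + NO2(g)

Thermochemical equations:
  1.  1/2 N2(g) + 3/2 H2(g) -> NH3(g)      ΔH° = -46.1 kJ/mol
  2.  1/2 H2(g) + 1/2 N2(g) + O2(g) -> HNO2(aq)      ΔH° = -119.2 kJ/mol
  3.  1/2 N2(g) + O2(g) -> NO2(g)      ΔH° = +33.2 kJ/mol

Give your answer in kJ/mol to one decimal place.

ΔH° = 244.6 kJ/mol

eq. 1 reversed and × 2: (-2)·(-46.1) = +92.2 kJ/mol
eq. 2 reversed: +119.2 kJ/mol
eq. 3 as written: +33.2 kJ/mol
Since enthalpy is a state function, ΔH° = (+92.2) + (+119.2) + (+33.2) = 244.6 kJ/mol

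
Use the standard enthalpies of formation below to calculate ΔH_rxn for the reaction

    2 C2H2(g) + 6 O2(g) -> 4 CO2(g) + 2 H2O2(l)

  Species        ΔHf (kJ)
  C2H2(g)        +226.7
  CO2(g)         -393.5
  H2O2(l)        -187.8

ΔH_rxn = -2403.0 kJ

Products: 4·(-393.5) + 2·(-187.8) = -1949.6
Reactants: 2·(+226.7) + 6·(+0.0) = +453.4
ΔH_rxn = (-1949.6) − (+453.4) = -2403.0 kJ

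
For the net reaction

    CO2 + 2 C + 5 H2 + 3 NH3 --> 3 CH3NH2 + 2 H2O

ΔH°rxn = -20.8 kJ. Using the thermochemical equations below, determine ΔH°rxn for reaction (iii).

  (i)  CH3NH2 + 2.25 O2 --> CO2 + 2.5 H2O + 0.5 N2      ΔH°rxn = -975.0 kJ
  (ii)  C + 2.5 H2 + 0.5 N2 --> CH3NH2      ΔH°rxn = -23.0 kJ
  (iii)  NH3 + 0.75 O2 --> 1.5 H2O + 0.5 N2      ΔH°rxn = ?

ΔH°rxn = -316.6 kJ

(i) reversed: +975.0 kJ
(ii) × 2: (2)·(-23.0) = -46.0 kJ
(iii) × 3: contributes 3·x
-20.8 = (+975.0) + (-46.0) + 3·x
x = (-20.8 − (+929.0)) / (3) = -316.6 kJ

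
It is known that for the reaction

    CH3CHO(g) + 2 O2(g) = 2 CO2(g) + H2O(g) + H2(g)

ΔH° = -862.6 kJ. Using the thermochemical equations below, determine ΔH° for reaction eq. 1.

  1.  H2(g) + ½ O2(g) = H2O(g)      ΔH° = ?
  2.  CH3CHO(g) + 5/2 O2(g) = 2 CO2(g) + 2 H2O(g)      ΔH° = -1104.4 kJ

ΔH° = -241.8 kJ

eq. 1 reversed: contributes −x
eq. 2 as written: -1104.4 kJ
-862.6 = (-1104.4) − x
x = (-862.6 − (-1104.4)) / (-1) = -241.8 kJ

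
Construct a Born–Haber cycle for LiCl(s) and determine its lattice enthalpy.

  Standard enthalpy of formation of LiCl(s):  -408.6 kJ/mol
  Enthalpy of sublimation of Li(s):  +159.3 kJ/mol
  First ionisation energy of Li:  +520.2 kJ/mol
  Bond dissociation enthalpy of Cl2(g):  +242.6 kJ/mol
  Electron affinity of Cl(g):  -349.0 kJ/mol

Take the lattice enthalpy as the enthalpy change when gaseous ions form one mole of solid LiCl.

U = -860.4 kJ/mol

ΔHf° = 1·ΔHsub + 1·(ΣIE) + 1/2·D(Cl2) + 1·EA + U
-408.6 = 1·(+159.3) + 1·(+520.2) + 1/2·(+242.6) + 1·(-349.0) + U
U = -408.6 − (+451.8) = -860.4 kJ/mol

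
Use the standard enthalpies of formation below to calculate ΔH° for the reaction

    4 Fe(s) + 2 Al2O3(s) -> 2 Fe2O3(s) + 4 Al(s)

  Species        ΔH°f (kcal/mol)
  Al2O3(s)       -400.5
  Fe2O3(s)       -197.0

ΔH°rxn = Σ nΔHf°(products) − Σ nΔHf°(reactants).
Products: 2·(-197.0) + 4·(+0.0) = -394.0
Reactants: 4·(+0.0) + 2·(-400.5) = -801.0
ΔH° = (-394.0) − (-801.0) = 407.0 kcal/mol

ΔH° = 407.0 kcal/mol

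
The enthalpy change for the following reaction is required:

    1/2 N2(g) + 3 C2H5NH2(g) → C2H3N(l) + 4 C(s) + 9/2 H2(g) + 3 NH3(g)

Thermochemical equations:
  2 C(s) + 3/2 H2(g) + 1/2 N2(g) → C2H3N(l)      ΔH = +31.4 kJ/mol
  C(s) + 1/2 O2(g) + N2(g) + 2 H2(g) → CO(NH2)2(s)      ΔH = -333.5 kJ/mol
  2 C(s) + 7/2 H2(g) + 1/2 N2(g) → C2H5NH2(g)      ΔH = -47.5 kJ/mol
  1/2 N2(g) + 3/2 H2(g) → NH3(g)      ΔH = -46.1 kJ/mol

ΔH = 35.6 kJ/mol

equation 1 as written (C2H3N(l) already on the product side): +31.4 kJ/mol
equation 2: not needed (CO(NH2)2(s) appears nowhere else).
equation 3 reversed and × 3 (reverse to put C2H5NH2(g) on the reactant side; scale by 3 for the 3 C2H5NH2(g)): (-3)·(-47.5) = +142.5 kJ/mol
equation 4 × 3 (scale by 3 for the 3 NH3(g)): (3)·(-46.1) = -138.3 kJ/mol
By Hess's law, ΔH = (+31.4) + (+142.5) + (-138.3) = 35.6 kJ/mol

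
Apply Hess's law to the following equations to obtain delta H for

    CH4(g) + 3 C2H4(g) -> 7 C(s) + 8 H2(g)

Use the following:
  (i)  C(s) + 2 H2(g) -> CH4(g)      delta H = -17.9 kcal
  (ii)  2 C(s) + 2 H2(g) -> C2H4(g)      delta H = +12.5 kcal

(i) reversed: +17.9 kcal
(ii) reversed and × 3: (-3)·(+12.5) = -37.5 kcal
Combining the equations, delta H = (+17.9) + (-37.5) = -19.6 kcal

delta H = -19.6 kcal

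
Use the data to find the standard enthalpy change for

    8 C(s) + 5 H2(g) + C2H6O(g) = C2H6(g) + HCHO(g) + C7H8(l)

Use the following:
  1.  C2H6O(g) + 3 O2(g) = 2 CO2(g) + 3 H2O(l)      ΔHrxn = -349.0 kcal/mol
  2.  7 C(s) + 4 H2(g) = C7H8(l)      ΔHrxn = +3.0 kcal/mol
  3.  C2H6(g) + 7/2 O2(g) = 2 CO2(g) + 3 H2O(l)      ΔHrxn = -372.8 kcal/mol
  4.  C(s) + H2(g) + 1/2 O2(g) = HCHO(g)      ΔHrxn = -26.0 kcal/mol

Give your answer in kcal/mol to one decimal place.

eq. 1 as written (C2H6O(g) already on the reactant side): -349.0 kcal/mol
eq. 2 as written (C7H8(l) already on the product side): +3.0 kcal/mol
eq. 3 reversed (reverse to put C2H6(g) on the product side): +372.8 kcal/mol
eq. 4 as written (HCHO(g) already on the product side): -26.0 kcal/mol
By Hess's law, ΔHrxn = (-349.0) + (+3.0) + (+372.8) + (-26.0) = 0.8 kcal/mol

ΔHrxn = 0.8 kcal/mol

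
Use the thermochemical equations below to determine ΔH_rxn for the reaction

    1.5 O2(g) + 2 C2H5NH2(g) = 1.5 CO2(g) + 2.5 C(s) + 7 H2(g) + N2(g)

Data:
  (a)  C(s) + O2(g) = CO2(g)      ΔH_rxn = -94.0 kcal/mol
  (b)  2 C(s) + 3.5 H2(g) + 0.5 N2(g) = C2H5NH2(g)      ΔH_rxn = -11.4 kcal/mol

ΔH_rxn = -118.2 kcal/mol

(a) × 3/2: (3/2)·(-94.0) = -141.0 kcal/mol
(b) reversed and × 2: (-2)·(-11.4) = +22.8 kcal/mol
ΔH_rxn = (-141.0) + (+22.8) = -118.2 kcal/mol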